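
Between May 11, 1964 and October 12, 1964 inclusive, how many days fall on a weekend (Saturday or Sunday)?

44

May 11, 1964 is a Monday.
That's 155 days from start to end, counting both.
155 = 7 × 22 + 1, so there are 22 full weeks plus 1 extra day.
Each full week contributes 2 weekend days (Sat, Sun): 22 × 2 = 44.
The 1 extra day is Monday — none qualify.
Total: 44 + 0 = 44.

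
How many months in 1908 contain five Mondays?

4

A month has five Mondays exactly when Monday falls within its first (length − 28) days.
Jan: 31 days, starts Wed → 5 of Wed, Thu, Fri
Feb: 29 days, starts Sat → 5 of Sat
Mar: 31 days, starts Sun → 5 of Sun, Mon, Tue ✓
Apr: 30 days, starts Wed → 5 of Wed, Thu
May: 31 days, starts Fri → 5 of Fri, Sat, Sun
Jun: 30 days, starts Mon → 5 of Mon, Tue ✓
Jul: 31 days, starts Wed → 5 of Wed, Thu, Fri
Aug: 31 days, starts Sat → 5 of Sat, Sun, Mon ✓
Sep: 30 days, starts Tue → 5 of Tue, Wed
Oct: 31 days, starts Thu → 5 of Thu, Fri, Sat
Nov: 30 days, starts Sun → 5 of Sun, Mon ✓
Dec: 31 days, starts Tue → 5 of Tue, Wed, Thu
Months with five Mondays: Mar, Jun, Aug, Nov.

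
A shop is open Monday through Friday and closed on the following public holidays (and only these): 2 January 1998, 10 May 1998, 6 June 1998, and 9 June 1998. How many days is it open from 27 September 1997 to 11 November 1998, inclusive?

291 business days

27 September 1997 is a Saturday.
The range spans 411 days (inclusive of both endpoints).
411 = 7 × 58 + 5, so there are 58 full weeks plus 5 extra days.
Each full week contributes 5 weekdays (Mon–Fri): 58 × 5 = 290.
The 5 extra days are Sat, Sun, Mon, Tue, Wed — 3 of them qualify.
Total: 290 + 3 = 293.
Holidays: 2 January 1998 (Fri); 10 May 1998 (Sun); 6 June 1998 (Sat); 9 June 1998 (Tue).
2 of the 4 holidays fall on weekdays; the rest are weekends and were already excluded.
Business days: 293 − 2 = 291.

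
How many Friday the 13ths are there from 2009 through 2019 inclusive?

21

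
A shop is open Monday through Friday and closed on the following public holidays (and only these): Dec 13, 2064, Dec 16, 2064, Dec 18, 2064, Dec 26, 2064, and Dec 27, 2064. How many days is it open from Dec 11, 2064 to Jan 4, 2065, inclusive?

Dec 11, 2064 is a Thursday.
That's 25 days from start to end, counting both.
25 = 7 × 3 + 4, so there are 3 full weeks plus 4 extra days.
Each full week contributes 5 weekdays (Mon–Fri): 3 × 5 = 15.
The 4 extra days are Thu, Fri, Sat, Sun — 2 of them qualify.
Total: 15 + 2 = 17.
Holidays: Dec 13, 2064 (Sat); Dec 16, 2064 (Tue); Dec 18, 2064 (Thu); Dec 26, 2064 (Fri); Dec 27, 2064 (Sat).
3 of the 5 holidays fall on weekdays; the rest are weekends and were already excluded.
Business days: 17 − 3 = 14.

14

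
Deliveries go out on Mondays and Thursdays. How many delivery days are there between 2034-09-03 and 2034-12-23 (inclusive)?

2034-09-03 is a Sunday.
The range spans 112 days (inclusive of both endpoints).
112 = 7 × 16, so the span is exactly 16 full weeks.
Each full week contributes 2 days from the set (Mon, Thu): 16 × 2 = 32.
Total: 32.

32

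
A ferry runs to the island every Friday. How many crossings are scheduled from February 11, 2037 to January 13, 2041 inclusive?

205 Fridays

February 11, 2037 is a Wednesday.
From February 11, 2037 to January 13, 2041 is 1433 days inclusive.
1433 = 7 × 204 + 5, so there are 204 full weeks plus 5 extra days.
Each full week contributes one Friday: 204 so far.
The 5 extra days are Wed, Thu, Fri, Sat, Sun — 1 of them qualifies.
Total: 204 + 1 = 205.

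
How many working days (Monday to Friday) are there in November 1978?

November 1, 1978 is a Wednesday.
That's 30 days from start to end, counting both.
30 = 7 × 4 + 2, so there are 4 full weeks plus 2 extra days.
Each full week contributes 5 weekdays (Mon–Fri): 4 × 5 = 20.
The 2 extra days are Wed, Thu — 2 of them qualify.
Total: 20 + 2 = 22.

22 weekdays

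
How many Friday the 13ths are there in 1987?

3

The 13th falls on a Friday when the month's 13th has weekday Fri.
Jan 13 is Tue; Feb 13 is Fri ✓; Mar 13 is Fri ✓; Apr 13 is Mon; May 13 is Wed; Jun 13 is Sat; Jul 13 is Mon; Aug 13 is Thu; Sep 13 is Sun; Oct 13 is Tue; Nov 13 is Fri ✓; Dec 13 is Sun.
Friday the 13ths: Feb, Mar, Nov.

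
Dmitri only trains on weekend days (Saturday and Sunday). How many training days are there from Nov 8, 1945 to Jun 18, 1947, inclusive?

Nov 8, 1945 is a Thursday.
From Nov 8, 1945 to Jun 18, 1947 is 588 days inclusive.
588 = 7 × 84, so the span is exactly 84 full weeks.
Each full week contributes 2 weekend days (Sat, Sun): 84 × 2 = 168.

168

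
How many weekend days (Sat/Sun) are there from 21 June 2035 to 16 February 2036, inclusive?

69

21 June 2035 is a Thursday.
That's 241 days from start to end, counting both.
241 = 7 × 34 + 3, so there are 34 full weeks plus 3 extra days.
Each full week contributes 2 weekend days (Sat, Sun): 34 × 2 = 68.
The 3 extra days are Thu, Fri, Sat — 1 of them qualifies.
Total: 68 + 1 = 69.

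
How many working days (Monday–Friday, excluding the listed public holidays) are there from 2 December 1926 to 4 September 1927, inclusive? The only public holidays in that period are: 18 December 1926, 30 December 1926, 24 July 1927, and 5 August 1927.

195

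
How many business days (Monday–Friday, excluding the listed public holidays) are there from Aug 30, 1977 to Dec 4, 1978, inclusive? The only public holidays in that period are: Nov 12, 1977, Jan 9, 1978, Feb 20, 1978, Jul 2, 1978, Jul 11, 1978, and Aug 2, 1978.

Aug 30, 1977 is a Tuesday.
The range spans 462 days (inclusive of both endpoints).
462 = 7 × 66, so the span is exactly 66 full weeks.
Each full week contributes 5 weekdays (Mon–Fri): 66 × 5 = 330.
Total: 330.
Holidays: Nov 12, 1977 (Sat); Jan 9, 1978 (Mon); Feb 20, 1978 (Mon); Jul 2, 1978 (Sun); Jul 11, 1978 (Tue); Aug 2, 1978 (Wed).
4 of the 6 holidays fall on weekdays; the rest are weekends and were already excluded.
Business days: 330 − 4 = 326.

326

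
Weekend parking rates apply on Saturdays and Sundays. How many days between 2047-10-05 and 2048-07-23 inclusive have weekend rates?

84

2047-10-05 is a Saturday.
From 2047-10-05 to 2048-07-23 is 293 days inclusive.
293 = 7 × 41 + 6, so there are 41 full weeks plus 6 extra days.
Each full week contributes 2 weekend days (Sat, Sun): 41 × 2 = 82.
The 6 extra days are Sat, Sun, Mon, Tue, Wed, Thu — 2 of them qualify.
Total: 82 + 2 = 84.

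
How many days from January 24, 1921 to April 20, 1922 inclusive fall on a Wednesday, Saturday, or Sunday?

January 24, 1921 is a Monday.
That's 452 days from start to end, counting both.
452 = 7 × 64 + 4, so there are 64 full weeks plus 4 extra days.
Each full week contributes 3 days from the set (Wed, Sat, Sun): 64 × 3 = 192.
The 4 extra days are Mon, Tue, Wed, Thu — 1 of them qualifies.
Total: 192 + 1 = 193.

193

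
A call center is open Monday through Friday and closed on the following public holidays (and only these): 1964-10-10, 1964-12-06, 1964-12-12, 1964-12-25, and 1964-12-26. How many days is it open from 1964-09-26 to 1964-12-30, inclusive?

67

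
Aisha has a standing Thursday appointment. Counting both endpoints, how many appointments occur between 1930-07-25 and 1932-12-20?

1930-07-25 is a Friday.
The range spans 880 days (inclusive of both endpoints).
880 = 7 × 125 + 5, so there are 125 full weeks plus 5 extra days.
Each full week contributes one Thursday: 125 so far.
The 5 extra days are Fri, Sat, Sun, Mon, Tue — none qualify.
Total: 125 + 0 = 125.

125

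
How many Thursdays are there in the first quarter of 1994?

13

1 January 1994 is a Saturday.
The range spans 90 days (inclusive of both endpoints).
90 = 7 × 12 + 6, so there are 12 full weeks plus 6 extra days.
Each full week contributes one Thursday: 12 so far.
The 6 extra days are Sat, Sun, Mon, Tue, Wed, Thu — 1 of them qualifies.
Total: 12 + 1 = 13.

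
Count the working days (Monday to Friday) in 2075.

261 weekdays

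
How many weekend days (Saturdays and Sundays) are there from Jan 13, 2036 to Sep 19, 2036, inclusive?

Jan 13, 2036 is a Sunday.
The range spans 251 days (inclusive of both endpoints).
251 = 7 × 35 + 6, so there are 35 full weeks plus 6 extra days.
Each full week contributes 2 weekend days (Sat, Sun): 35 × 2 = 70.
The 6 extra days are Sun, Mon, Tue, Wed, Thu, Fri — 1 of them qualifies.
Total: 70 + 1 = 71.

71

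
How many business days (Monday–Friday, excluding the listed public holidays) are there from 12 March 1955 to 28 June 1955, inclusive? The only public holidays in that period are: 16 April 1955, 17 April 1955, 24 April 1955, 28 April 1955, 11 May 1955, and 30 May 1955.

74 business days

12 March 1955 is a Saturday.
The range spans 109 days (inclusive of both endpoints).
109 = 7 × 15 + 4, so there are 15 full weeks plus 4 extra days.
Each full week contributes 5 weekdays (Mon–Fri): 15 × 5 = 75.
The 4 extra days are Sat, Sun, Mon, Tue — 2 of them qualify.
Total: 75 + 2 = 77.
Holidays: 16 April 1955 (Sat); 17 April 1955 (Sun); 24 April 1955 (Sun); 28 April 1955 (Thu); 11 May 1955 (Wed); 30 May 1955 (Mon).
3 of the 6 holidays fall on weekdays; the rest are weekends and were already excluded.
Business days: 77 − 3 = 74.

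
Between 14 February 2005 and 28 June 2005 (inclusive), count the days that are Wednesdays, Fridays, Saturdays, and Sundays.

76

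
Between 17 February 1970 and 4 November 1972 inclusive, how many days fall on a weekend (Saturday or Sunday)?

17 February 1970 is a Tuesday.
That's 992 days from start to end, counting both.
992 = 7 × 141 + 5, so there are 141 full weeks plus 5 extra days.
Each full week contributes 2 weekend days (Sat, Sun): 141 × 2 = 282.
The 5 extra days are Tue, Wed, Thu, Fri, Sat — 1 of them qualifies.
Total: 282 + 1 = 283.

283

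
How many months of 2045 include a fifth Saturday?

4

A month has five Saturdays exactly when Saturday falls within its first (length − 28) days.
Jan: 31 days, starts Sun → 5 of Sun, Mon, Tue
Feb: 28 days, starts Wed → 5 of (none)
Mar: 31 days, starts Wed → 5 of Wed, Thu, Fri
Apr: 30 days, starts Sat → 5 of Sat, Sun ✓
May: 31 days, starts Mon → 5 of Mon, Tue, Wed
Jun: 30 days, starts Thu → 5 of Thu, Fri
Jul: 31 days, starts Sat → 5 of Sat, Sun, Mon ✓
Aug: 31 days, starts Tue → 5 of Tue, Wed, Thu
Sep: 30 days, starts Fri → 5 of Fri, Sat ✓
Oct: 31 days, starts Sun → 5 of Sun, Mon, Tue
Nov: 30 days, starts Wed → 5 of Wed, Thu
Dec: 31 days, starts Fri → 5 of Fri, Sat, Sun ✓
Months with five Saturdays: Apr, Jul, Sep, Dec.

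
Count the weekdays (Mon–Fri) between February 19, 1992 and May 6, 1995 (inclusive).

February 19, 1992 is a Wednesday.
From February 19, 1992 to May 6, 1995 is 1173 days inclusive.
1173 = 7 × 167 + 4, so there are 167 full weeks plus 4 extra days.
Each full week contributes 5 weekdays (Mon–Fri): 167 × 5 = 835.
The 4 extra days are Wednesday, Thursday, Friday, Saturday — 3 of them qualify.
Total: 835 + 3 = 838.

838 weekdays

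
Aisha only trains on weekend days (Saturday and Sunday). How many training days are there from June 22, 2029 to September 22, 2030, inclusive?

June 22, 2029 is a Friday.
The range spans 458 days (inclusive of both endpoints).
458 = 7 × 65 + 3, so there are 65 full weeks plus 3 extra days.
Each full week contributes 2 weekend days (Sat, Sun): 65 × 2 = 130.
The 3 extra days are Friday, Saturday, Sunday — 2 of them qualify.
Total: 130 + 2 = 132.

132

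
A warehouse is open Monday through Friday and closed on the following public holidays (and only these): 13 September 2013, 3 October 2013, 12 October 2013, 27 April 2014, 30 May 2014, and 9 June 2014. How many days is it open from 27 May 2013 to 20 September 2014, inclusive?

341 business days

27 May 2013 is a Monday.
The range spans 482 days (inclusive of both endpoints).
482 = 7 × 68 + 6, so there are 68 full weeks plus 6 extra days.
Each full week contributes 5 weekdays (Mon–Fri): 68 × 5 = 340.
The 6 extra days are Mon, Tue, Wed, Thu, Fri, Sat — 5 of them qualify.
Total: 340 + 5 = 345.
Holidays: 13 September 2013 (Fri); 3 October 2013 (Thu); 12 October 2013 (Sat); 27 April 2014 (Sun); 30 May 2014 (Fri); 9 June 2014 (Mon).
4 of the 6 holidays fall on weekdays; the rest are weekends and were already excluded.
Business days: 345 − 4 = 341.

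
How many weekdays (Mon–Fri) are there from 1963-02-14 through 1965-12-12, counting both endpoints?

737

1963-02-14 is a Thursday.
The range spans 1033 days (inclusive of both endpoints).
1033 = 7 × 147 + 4, so there are 147 full weeks plus 4 extra days.
Each full week contributes 5 weekdays (Mon–Fri): 147 × 5 = 735.
The 4 extra days are Thursday, Friday, Saturday, Sunday — 2 of them qualify.
Total: 735 + 2 = 737.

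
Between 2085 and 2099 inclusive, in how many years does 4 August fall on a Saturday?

3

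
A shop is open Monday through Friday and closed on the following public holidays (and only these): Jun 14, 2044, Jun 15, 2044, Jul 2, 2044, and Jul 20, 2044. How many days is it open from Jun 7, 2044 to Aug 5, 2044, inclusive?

Jun 7, 2044 is a Tuesday.
That's 60 days from start to end, counting both.
60 = 7 × 8 + 4, so there are 8 full weeks plus 4 extra days.
Each full week contributes 5 weekdays (Mon–Fri): 8 × 5 = 40.
The 4 extra days are Tue, Wed, Thu, Fri — 4 of them qualify.
Total: 40 + 4 = 44.
Holidays: Jun 14, 2044 (Tue); Jun 15, 2044 (Wed); Jul 2, 2044 (Sat); Jul 20, 2044 (Wed).
3 of the 4 holidays fall on weekdays; the rest are weekends and were already excluded.
Business days: 44 − 3 = 41.

41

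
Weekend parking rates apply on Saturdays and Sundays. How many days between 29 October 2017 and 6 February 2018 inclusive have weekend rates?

29

29 October 2017 is a Sunday.
From 29 October 2017 to 6 February 2018 is 101 days inclusive.
101 = 7 × 14 + 3, so there are 14 full weeks plus 3 extra days.
Each full week contributes 2 weekend days (Sat, Sun): 14 × 2 = 28.
The 3 extra days are Sunday, Monday, Tuesday — 1 of them qualifies.
Total: 28 + 1 = 29.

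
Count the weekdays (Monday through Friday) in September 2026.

22

2026-09-01 is a Tuesday.
The range spans 30 days (inclusive of both endpoints).
30 = 7 × 4 + 2, so there are 4 full weeks plus 2 extra days.
Each full week contributes 5 weekdays (Mon–Fri): 4 × 5 = 20.
The 2 extra days are Tuesday, Wednesday — 2 of them qualify.
Total: 20 + 2 = 22.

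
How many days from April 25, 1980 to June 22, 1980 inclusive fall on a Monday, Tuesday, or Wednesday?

24

April 25, 1980 is a Friday.
From April 25, 1980 to June 22, 1980 is 59 days inclusive.
59 = 7 × 8 + 3, so there are 8 full weeks plus 3 extra days.
Each full week contributes 3 days from the set (Mon, Tue, Wed): 8 × 3 = 24.
The 3 extra days are Friday, Saturday, Sunday — none qualify.
Total: 24 + 0 = 24.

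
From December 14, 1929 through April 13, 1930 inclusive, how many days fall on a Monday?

December 14, 1929 is a Saturday.
The range spans 121 days (inclusive of both endpoints).
121 = 7 × 17 + 2, so there are 17 full weeks plus 2 extra days.
Each full week contributes one Monday: 17 so far.
The 2 extra days are Sat, Sun — none qualify.
Total: 17 + 0 = 17.

17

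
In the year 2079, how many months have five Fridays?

A month has five Fridays exactly when Friday falls within its first (length − 28) days.
Jan: 31 days, starts Sun → 5 of Sun, Mon, Tue
Feb: 28 days, starts Wed → 5 of (none)
Mar: 31 days, starts Wed → 5 of Wed, Thu, Fri ✓
Apr: 30 days, starts Sat → 5 of Sat, Sun
May: 31 days, starts Mon → 5 of Mon, Tue, Wed
Jun: 30 days, starts Thu → 5 of Thu, Fri ✓
Jul: 31 days, starts Sat → 5 of Sat, Sun, Mon
Aug: 31 days, starts Tue → 5 of Tue, Wed, Thu
Sep: 30 days, starts Fri → 5 of Fri, Sat ✓
Oct: 31 days, starts Sun → 5 of Sun, Mon, Tue
Nov: 30 days, starts Wed → 5 of Wed, Thu
Dec: 31 days, starts Fri → 5 of Fri, Sat, Sun ✓
Months with five Fridays: Mar, Jun, Sep, Dec.

4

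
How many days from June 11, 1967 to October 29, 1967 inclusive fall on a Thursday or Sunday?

June 11, 1967 is a Sunday.
The range spans 141 days (inclusive of both endpoints).
141 = 7 × 20 + 1, so there are 20 full weeks plus 1 extra day.
Each full week contributes 2 days from the set (Thu, Sun): 20 × 2 = 40.
The 1 extra day is Sun — 1 of them qualifies.
Total: 40 + 1 = 41.

41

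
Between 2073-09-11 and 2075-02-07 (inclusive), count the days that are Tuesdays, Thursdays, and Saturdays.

2073-09-11 is a Monday.
That's 515 days from start to end, counting both.
515 = 7 × 73 + 4, so there are 73 full weeks plus 4 extra days.
Each full week contributes 3 days from the set (Tue, Thu, Sat): 73 × 3 = 219.
The 4 extra days are Mon, Tue, Wed, Thu — 2 of them qualify.
Total: 219 + 2 = 221.

221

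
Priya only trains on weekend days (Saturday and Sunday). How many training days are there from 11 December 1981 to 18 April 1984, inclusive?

246

11 December 1981 is a Friday.
That's 860 days from start to end, counting both.
860 = 7 × 122 + 6, so there are 122 full weeks plus 6 extra days.
Each full week contributes 2 weekend days (Sat, Sun): 122 × 2 = 244.
The 6 extra days are Fri, Sat, Sun, Mon, Tue, Wed — 2 of them qualify.
Total: 244 + 2 = 246.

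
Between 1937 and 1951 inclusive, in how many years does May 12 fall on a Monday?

Day of week of May 12 in each year:
1937: Wed, 1938: Thu, 1939: Fri, 1940: Sun, 1941: Mon ✓, 1942: Tue, 1943: Wed, 1944: Fri, 1945: Sat, 1946: Sun, 1947: Mon ✓, 1948: Wed, 1949: Thu, 1950: Fri, 1951: Sat
Mondays: 1941, 1947.

2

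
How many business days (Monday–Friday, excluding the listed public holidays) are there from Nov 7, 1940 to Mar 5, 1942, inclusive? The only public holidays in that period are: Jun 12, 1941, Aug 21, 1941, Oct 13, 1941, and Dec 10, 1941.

Nov 7, 1940 is a Thursday.
The range spans 484 days (inclusive of both endpoints).
484 = 7 × 69 + 1, so there are 69 full weeks plus 1 extra day.
Each full week contributes 5 weekdays (Mon–Fri): 69 × 5 = 345.
The 1 extra day is Thu — 1 of them qualifies.
Total: 345 + 1 = 346.
Holidays: Jun 12, 1941 (Thu); Aug 21, 1941 (Thu); Oct 13, 1941 (Mon); Dec 10, 1941 (Wed).
All 4 holidays fall on weekdays, so subtract 4.
Business days: 346 − 4 = 342.

342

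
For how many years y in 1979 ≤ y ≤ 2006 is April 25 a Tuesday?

4

Day of week of April 25 in each year:
1979: Wed, 1980: Fri, 1981: Sat, 1982: Sun, 1983: Mon, 1984: Wed, 1985: Thu, 1986: Fri, 1987: Sat, 1988: Mon, 1989: Tue ✓, 1990: Wed, 1991: Thu, 1992: Sat, 1993: Sun, 1994: Mon, 1995: Tue ✓, 1996: Thu, 1997: Fri, 1998: Sat, 1999: Sun, 2000: Tue ✓, 2001: Wed, 2002: Thu, 2003: Fri, 2004: Sun, 2005: Mon, 2006: Tue ✓
Tuesdays: 1989, 1995, 2000, 2006.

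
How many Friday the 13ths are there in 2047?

The 13th falls on a Friday when the month's 13th has weekday Fri.
Jan 13 is Sun; Feb 13 is Wed; Mar 13 is Wed; Apr 13 is Sat; May 13 is Mon; Jun 13 is Thu; Jul 13 is Sat; Aug 13 is Tue; Sep 13 is Fri ✓; Oct 13 is Sun; Nov 13 is Wed; Dec 13 is Fri ✓.
Friday the 13ths: Sep, Dec.

2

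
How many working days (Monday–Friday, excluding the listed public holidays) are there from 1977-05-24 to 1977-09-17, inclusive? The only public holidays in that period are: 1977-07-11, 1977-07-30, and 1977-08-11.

1977-05-24 is a Tuesday.
The range spans 117 days (inclusive of both endpoints).
117 = 7 × 16 + 5, so there are 16 full weeks plus 5 extra days.
Each full week contributes 5 weekdays (Mon–Fri): 16 × 5 = 80.
The 5 extra days are Tue, Wed, Thu, Fri, Sat — 4 of them qualify.
Total: 80 + 4 = 84.
Holidays: 1977-07-11 (Mon); 1977-07-30 (Sat); 1977-08-11 (Thu).
2 of the 3 holidays fall on weekdays; the rest are weekends and were already excluded.
Business days: 84 − 2 = 82.

82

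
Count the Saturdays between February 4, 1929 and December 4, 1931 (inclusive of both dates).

February 4, 1929 is a Monday.
From February 4, 1929 to December 4, 1931 is 1034 days inclusive.
1034 = 7 × 147 + 5, so there are 147 full weeks plus 5 extra days.
Each full week contributes one Saturday: 147 so far.
The 5 extra days are Mon, Tue, Wed, Thu, Fri — none qualify.
Total: 147 + 0 = 147.

147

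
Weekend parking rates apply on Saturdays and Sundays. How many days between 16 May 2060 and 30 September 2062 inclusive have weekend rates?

248

16 May 2060 is a Sunday.
That's 868 days from start to end, counting both.
868 = 7 × 124, so the span is exactly 124 full weeks.
Each full week contributes 2 weekend days (Sat, Sun): 124 × 2 = 248.
Total: 248.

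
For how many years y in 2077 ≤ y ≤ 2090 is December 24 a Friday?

Day of week of December 24 in each year:
2077: Fri ✓, 2078: Sat, 2079: Sun, 2080: Tue, 2081: Wed, 2082: Thu, 2083: Fri ✓, 2084: Sun, 2085: Mon, 2086: Tue, 2087: Wed, 2088: Fri ✓, 2089: Sat, 2090: Sun
Fridays: 2077, 2083, 2088.

3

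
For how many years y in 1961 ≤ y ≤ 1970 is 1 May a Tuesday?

1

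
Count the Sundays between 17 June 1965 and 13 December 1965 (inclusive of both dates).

26 Sundays

17 June 1965 is a Thursday.
That's 180 days from start to end, counting both.
180 = 7 × 25 + 5, so there are 25 full weeks plus 5 extra days.
Each full week contributes one Sunday: 25 so far.
The 5 extra days are Thu, Fri, Sat, Sun, Mon — 1 of them qualifies.
Total: 25 + 1 = 26.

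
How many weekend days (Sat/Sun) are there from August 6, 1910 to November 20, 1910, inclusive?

August 6, 1910 is a Saturday.
That's 107 days from start to end, counting both.
107 = 7 × 15 + 2, so there are 15 full weeks plus 2 extra days.
Each full week contributes 2 weekend days (Sat, Sun): 15 × 2 = 30.
The 2 extra days are Sat, Sun — 2 of them qualify.
Total: 30 + 2 = 32.

32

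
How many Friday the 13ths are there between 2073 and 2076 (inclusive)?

Friday-the-13ths by year:
2073: Jan, Oct
2074: Apr, Jul
2075: Sep, Dec
2076: Mar, Nov

8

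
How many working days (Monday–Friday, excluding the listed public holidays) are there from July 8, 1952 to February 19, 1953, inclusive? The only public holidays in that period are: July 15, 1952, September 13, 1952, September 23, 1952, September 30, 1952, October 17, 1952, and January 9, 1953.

158

July 8, 1952 is a Tuesday.
That's 227 days from start to end, counting both.
227 = 7 × 32 + 3, so there are 32 full weeks plus 3 extra days.
Each full week contributes 5 weekdays (Mon–Fri): 32 × 5 = 160.
The 3 extra days are Tue, Wed, Thu — 3 of them qualify.
Total: 160 + 3 = 163.
Holidays: July 15, 1952 (Tue); September 13, 1952 (Sat); September 23, 1952 (Tue); September 30, 1952 (Tue); October 17, 1952 (Fri); January 9, 1953 (Fri).
5 of the 6 holidays fall on weekdays; the rest are weekends and were already excluded.
Business days: 163 − 5 = 158.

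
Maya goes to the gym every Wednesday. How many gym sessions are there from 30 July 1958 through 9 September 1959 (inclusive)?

59 Wednesdays

30 July 1958 is a Wednesday.
That's 407 days from start to end, counting both.
407 = 7 × 58 + 1, so there are 58 full weeks plus 1 extra day.
Each full week contributes one Wednesday: 58 so far.
The 1 extra day is Wednesday — 1 of them qualifies.
Total: 58 + 1 = 59.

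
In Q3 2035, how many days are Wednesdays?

1 July 2035 is a Sunday.
The range spans 92 days (inclusive of both endpoints).
92 = 7 × 13 + 1, so there are 13 full weeks plus 1 extra day.
Each full week contributes one Wednesday: 13 so far.
The 1 extra day is Sun — none qualify.
Total: 13 + 0 = 13.

13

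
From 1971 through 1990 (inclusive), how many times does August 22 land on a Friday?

Day of week of August 22 in each year:
1971: Sun, 1972: Tue, 1973: Wed, 1974: Thu, 1975: Fri ✓, 1976: Sun, 1977: Mon, 1978: Tue, 1979: Wed, 1980: Fri ✓, 1981: Sat, 1982: Sun, 1983: Mon, 1984: Wed, 1985: Thu, 1986: Fri ✓, 1987: Sat, 1988: Mon, 1989: Tue, 1990: Wed
Fridays: 1975, 1980, 1986.

3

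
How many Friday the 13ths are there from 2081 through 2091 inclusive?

Friday-the-13ths by year:
2081: Jun
2082: Feb, Mar, Nov
2083: Aug
2084: Oct
2085: Apr, Jul
2086: Sep, Dec
2087: Jun
2088: Feb, Aug
2089: May
2090: Jan, Oct
2091: Apr, Jul

18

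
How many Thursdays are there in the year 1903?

53

1 January 1903 is a Thursday.
From 1 January 1903 to 31 December 1903 is 365 days inclusive.
365 = 7 × 52 + 1, so there are 52 full weeks plus 1 extra day.
Each full week contributes one Thursday: 52 so far.
The 1 extra day is Thu — 1 of them qualifies.
Total: 52 + 1 = 53.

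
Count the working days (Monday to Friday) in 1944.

1944-01-01 is a Saturday.
The range spans 366 days (inclusive of both endpoints).
366 = 7 × 52 + 2, so there are 52 full weeks plus 2 extra days.
Each full week contributes 5 weekdays (Mon–Fri): 52 × 5 = 260.
The 2 extra days are Sat, Sun — none qualify.
Total: 260 + 0 = 260.

260 weekdays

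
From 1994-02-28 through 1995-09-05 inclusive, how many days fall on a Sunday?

79 Sundays

1994-02-28 is a Monday.
From 1994-02-28 to 1995-09-05 is 555 days inclusive.
555 = 7 × 79 + 2, so there are 79 full weeks plus 2 extra days.
Each full week contributes one Sunday: 79 so far.
The 2 extra days are Monday, Tuesday — none qualify.
Total: 79 + 0 = 79.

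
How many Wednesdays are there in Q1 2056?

13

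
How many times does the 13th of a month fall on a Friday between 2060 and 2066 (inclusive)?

12

Friday-the-13ths by year:
2060: Feb, Aug
2061: May
2062: Jan, Oct
2063: Apr, Jul
2064: Jun
2065: Feb, Mar, Nov
2066: Aug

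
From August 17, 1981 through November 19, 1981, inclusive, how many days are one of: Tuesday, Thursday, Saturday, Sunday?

August 17, 1981 is a Monday.
The range spans 95 days (inclusive of both endpoints).
95 = 7 × 13 + 4, so there are 13 full weeks plus 4 extra days.
Each full week contributes 4 days from the set (Tue, Thu, Sat, Sun): 13 × 4 = 52.
The 4 extra days are Monday, Tuesday, Wednesday, Thursday — 2 of them qualify.
Total: 52 + 2 = 54.

54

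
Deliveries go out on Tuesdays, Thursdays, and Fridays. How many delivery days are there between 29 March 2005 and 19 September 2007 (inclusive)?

388

29 March 2005 is a Tuesday.
That's 905 days from start to end, counting both.
905 = 7 × 129 + 2, so there are 129 full weeks plus 2 extra days.
Each full week contributes 3 days from the set (Tue, Thu, Fri): 129 × 3 = 387.
The 2 extra days are Tuesday, Wednesday — 1 of them qualifies.
Total: 387 + 1 = 388.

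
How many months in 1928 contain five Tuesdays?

4

A month has five Tuesdays exactly when Tuesday falls within its first (length − 28) days.
Jan: 31 days, starts Sun → 5 of Sun, Mon, Tue ✓
Feb: 29 days, starts Wed → 5 of Wed
Mar: 31 days, starts Thu → 5 of Thu, Fri, Sat
Apr: 30 days, starts Sun → 5 of Sun, Mon
May: 31 days, starts Tue → 5 of Tue, Wed, Thu ✓
Jun: 30 days, starts Fri → 5 of Fri, Sat
Jul: 31 days, starts Sun → 5 of Sun, Mon, Tue ✓
Aug: 31 days, starts Wed → 5 of Wed, Thu, Fri
Sep: 30 days, starts Sat → 5 of Sat, Sun
Oct: 31 days, starts Mon → 5 of Mon, Tue, Wed ✓
Nov: 30 days, starts Thu → 5 of Thu, Fri
Dec: 31 days, starts Sat → 5 of Sat, Sun, Mon
Months with five Tuesdays: Jan, May, Jul, Oct.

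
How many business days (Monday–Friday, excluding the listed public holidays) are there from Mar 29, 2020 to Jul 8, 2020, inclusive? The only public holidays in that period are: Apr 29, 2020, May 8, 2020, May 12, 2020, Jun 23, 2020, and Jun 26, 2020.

Mar 29, 2020 is a Sunday.
That's 102 days from start to end, counting both.
102 = 7 × 14 + 4, so there are 14 full weeks plus 4 extra days.
Each full week contributes 5 weekdays (Mon–Fri): 14 × 5 = 70.
The 4 extra days are Sun, Mon, Tue, Wed — 3 of them qualify.
Total: 70 + 3 = 73.
Holidays: Apr 29, 2020 (Wed); May 8, 2020 (Fri); May 12, 2020 (Tue); Jun 23, 2020 (Tue); Jun 26, 2020 (Fri).
All 5 holidays fall on weekdays, so subtract 5.
Business days: 73 − 5 = 68.

68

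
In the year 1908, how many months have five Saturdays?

A month has five Saturdays exactly when Saturday falls within its first (length − 28) days.
Jan: 31 days, starts Wed → 5 of Wed, Thu, Fri
Feb: 29 days, starts Sat → 5 of Sat ✓
Mar: 31 days, starts Sun → 5 of Sun, Mon, Tue
Apr: 30 days, starts Wed → 5 of Wed, Thu
May: 31 days, starts Fri → 5 of Fri, Sat, Sun ✓
Jun: 30 days, starts Mon → 5 of Mon, Tue
Jul: 31 days, starts Wed → 5 of Wed, Thu, Fri
Aug: 31 days, starts Sat → 5 of Sat, Sun, Mon ✓
Sep: 30 days, starts Tue → 5 of Tue, Wed
Oct: 31 days, starts Thu → 5 of Thu, Fri, Sat ✓
Nov: 30 days, starts Sun → 5 of Sun, Mon
Dec: 31 days, starts Tue → 5 of Tue, Wed, Thu
Months with five Saturdays: Feb, May, Aug, Oct.

4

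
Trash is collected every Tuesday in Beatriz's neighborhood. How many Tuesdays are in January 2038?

4

1 January 2038 is a Friday.
From 1 January 2038 to 31 January 2038 is 31 days inclusive.
31 = 7 × 4 + 3, so there are 4 full weeks plus 3 extra days.
Each full week contributes one Tuesday: 4 so far.
The 3 extra days are Friday, Saturday, Sunday — none qualify.
Total: 4 + 0 = 4.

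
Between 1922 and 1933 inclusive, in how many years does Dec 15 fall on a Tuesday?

Day of week of December 15 in each year:
1922: Fri, 1923: Sat, 1924: Mon, 1925: Tue ✓, 1926: Wed, 1927: Thu, 1928: Sat, 1929: Sun, 1930: Mon, 1931: Tue ✓, 1932: Thu, 1933: Fri
Tuesdays: 1925, 1931.

2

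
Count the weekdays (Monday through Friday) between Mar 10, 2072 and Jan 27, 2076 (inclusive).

Mar 10, 2072 is a Thursday.
That's 1419 days from start to end, counting both.
1419 = 7 × 202 + 5, so there are 202 full weeks plus 5 extra days.
Each full week contributes 5 weekdays (Mon–Fri): 202 × 5 = 1010.
The 5 extra days are Thu, Fri, Sat, Sun, Mon — 3 of them qualify.
Total: 1010 + 3 = 1013.

1013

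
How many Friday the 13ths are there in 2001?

2

The 13th falls on a Friday when the month's 13th has weekday Fri.
Jan 13 is Sat; Feb 13 is Tue; Mar 13 is Tue; Apr 13 is Fri ✓; May 13 is Sun; Jun 13 is Wed; Jul 13 is Fri ✓; Aug 13 is Mon; Sep 13 is Thu; Oct 13 is Sat; Nov 13 is Tue; Dec 13 is Thu.
Friday the 13ths: Apr, Jul.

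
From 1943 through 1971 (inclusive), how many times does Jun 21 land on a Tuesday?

4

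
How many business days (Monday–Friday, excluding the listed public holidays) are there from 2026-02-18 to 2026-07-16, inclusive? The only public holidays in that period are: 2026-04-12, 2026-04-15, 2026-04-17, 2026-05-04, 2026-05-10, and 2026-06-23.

2026-02-18 is a Wednesday.
The range spans 149 days (inclusive of both endpoints).
149 = 7 × 21 + 2, so there are 21 full weeks plus 2 extra days.
Each full week contributes 5 weekdays (Mon–Fri): 21 × 5 = 105.
The 2 extra days are Wednesday, Thursday — 2 of them qualify.
Total: 105 + 2 = 107.
Holidays: 2026-04-12 (Sun); 2026-04-15 (Wed); 2026-04-17 (Fri); 2026-05-04 (Mon); 2026-05-10 (Sun); 2026-06-23 (Tue).
4 of the 6 holidays fall on weekdays; the rest are weekends and were already excluded.
Business days: 107 − 4 = 103.

103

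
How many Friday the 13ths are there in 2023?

2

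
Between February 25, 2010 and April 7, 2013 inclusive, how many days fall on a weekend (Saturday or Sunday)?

February 25, 2010 is a Thursday.
From February 25, 2010 to April 7, 2013 is 1138 days inclusive.
1138 = 7 × 162 + 4, so there are 162 full weeks plus 4 extra days.
Each full week contributes 2 weekend days (Sat, Sun): 162 × 2 = 324.
The 4 extra days are Thu, Fri, Sat, Sun — 2 of them qualify.
Total: 324 + 2 = 326.

326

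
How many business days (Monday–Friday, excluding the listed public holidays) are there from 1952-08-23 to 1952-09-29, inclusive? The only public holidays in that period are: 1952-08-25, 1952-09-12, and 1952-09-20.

24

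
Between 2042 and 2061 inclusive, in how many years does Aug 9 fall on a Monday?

3

Day of week of August 9 in each year:
2042: Sat, 2043: Sun, 2044: Tue, 2045: Wed, 2046: Thu, 2047: Fri, 2048: Sun, 2049: Mon ✓, 2050: Tue, 2051: Wed, 2052: Fri, 2053: Sat, 2054: Sun, 2055: Mon ✓, 2056: Wed, 2057: Thu, 2058: Fri, 2059: Sat, 2060: Mon ✓, 2061: Tue
Mondays: 2049, 2055, 2060.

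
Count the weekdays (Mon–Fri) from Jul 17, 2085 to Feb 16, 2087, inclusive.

414 weekdays

Jul 17, 2085 is a Tuesday.
That's 580 days from start to end, counting both.
580 = 7 × 82 + 6, so there are 82 full weeks plus 6 extra days.
Each full week contributes 5 weekdays (Mon–Fri): 82 × 5 = 410.
The 6 extra days are Tuesday, Wednesday, Thursday, Friday, Saturday, Sunday — 4 of them qualify.
Total: 410 + 4 = 414.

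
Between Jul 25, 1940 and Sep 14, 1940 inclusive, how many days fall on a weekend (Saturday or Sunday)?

Jul 25, 1940 is a Thursday.
That's 52 days from start to end, counting both.
52 = 7 × 7 + 3, so there are 7 full weeks plus 3 extra days.
Each full week contributes 2 weekend days (Sat, Sun): 7 × 2 = 14.
The 3 extra days are Thu, Fri, Sat — 1 of them qualifies.
Total: 14 + 1 = 15.

15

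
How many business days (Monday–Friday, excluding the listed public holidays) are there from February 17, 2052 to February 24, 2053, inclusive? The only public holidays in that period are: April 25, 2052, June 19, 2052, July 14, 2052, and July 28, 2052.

February 17, 2052 is a Saturday.
That's 374 days from start to end, counting both.
374 = 7 × 53 + 3, so there are 53 full weeks plus 3 extra days.
Each full week contributes 5 weekdays (Mon–Fri): 53 × 5 = 265.
The 3 extra days are Saturday, Sunday, Monday — 1 of them qualifies.
Total: 265 + 1 = 266.
Holidays: April 25, 2052 (Thu); June 19, 2052 (Wed); July 14, 2052 (Sun); July 28, 2052 (Sun).
2 of the 4 holidays fall on weekdays; the rest are weekends and were already excluded.
Business days: 266 − 2 = 264.

264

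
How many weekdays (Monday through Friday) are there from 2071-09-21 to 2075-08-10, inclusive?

1015

2071-09-21 is a Monday.
That's 1420 days from start to end, counting both.
1420 = 7 × 202 + 6, so there are 202 full weeks plus 6 extra days.
Each full week contributes 5 weekdays (Mon–Fri): 202 × 5 = 1010.
The 6 extra days are Monday, Tuesday, Wednesday, Thursday, Friday, Saturday — 5 of them qualify.
Total: 1010 + 5 = 1015.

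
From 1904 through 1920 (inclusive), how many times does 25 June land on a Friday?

3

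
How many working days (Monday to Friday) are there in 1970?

January 1, 1970 is a Thursday.
From January 1, 1970 to December 31, 1970 is 365 days inclusive.
365 = 7 × 52 + 1, so there are 52 full weeks plus 1 extra day.
Each full week contributes 5 weekdays (Mon–Fri): 52 × 5 = 260.
The 1 extra day is Thu — 1 of them qualifies.
Total: 260 + 1 = 261.

261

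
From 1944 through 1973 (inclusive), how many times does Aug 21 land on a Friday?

Day of week of August 21 in each year:
1944: Mon, 1945: Tue, 1946: Wed, 1947: Thu, 1948: Sat, 1949: Sun, 1950: Mon, 1951: Tue, 1952: Thu, 1953: Fri ✓, 1954: Sat, 1955: Sun, 1956: Tue, 1957: Wed, 1958: Thu, 1959: Fri ✓, 1960: Sun, 1961: Mon, 1962: Tue, 1963: Wed, 1964: Fri ✓, 1965: Sat, 1966: Sun, 1967: Mon, 1968: Wed, 1969: Thu, 1970: Fri ✓, 1971: Sat, 1972: Mon, 1973: Tue
Fridays: 1953, 1959, 1964, 1970.

4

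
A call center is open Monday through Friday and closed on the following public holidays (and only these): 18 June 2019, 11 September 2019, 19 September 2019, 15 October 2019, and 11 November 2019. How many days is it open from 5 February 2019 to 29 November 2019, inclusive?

209

5 February 2019 is a Tuesday.
The range spans 298 days (inclusive of both endpoints).
298 = 7 × 42 + 4, so there are 42 full weeks plus 4 extra days.
Each full week contributes 5 weekdays (Mon–Fri): 42 × 5 = 210.
The 4 extra days are Tuesday, Wednesday, Thursday, Friday — 4 of them qualify.
Total: 210 + 4 = 214.
Holidays: 18 June 2019 (Tue); 11 September 2019 (Wed); 19 September 2019 (Thu); 15 October 2019 (Tue); 11 November 2019 (Mon).
All 5 holidays fall on weekdays, so subtract 5.
Business days: 214 − 5 = 209.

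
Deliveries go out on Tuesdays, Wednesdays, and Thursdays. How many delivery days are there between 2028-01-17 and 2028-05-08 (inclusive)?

48

2028-01-17 is a Monday.
From 2028-01-17 to 2028-05-08 is 113 days inclusive.
113 = 7 × 16 + 1, so there are 16 full weeks plus 1 extra day.
Each full week contributes 3 days from the set (Tue, Wed, Thu): 16 × 3 = 48.
The 1 extra day is Mon — none qualify.
Total: 48 + 0 = 48.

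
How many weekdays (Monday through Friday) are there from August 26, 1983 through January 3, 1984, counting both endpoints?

August 26, 1983 is a Friday.
That's 131 days from start to end, counting both.
131 = 7 × 18 + 5, so there are 18 full weeks plus 5 extra days.
Each full week contributes 5 weekdays (Mon–Fri): 18 × 5 = 90.
The 5 extra days are Fri, Sat, Sun, Mon, Tue — 3 of them qualify.
Total: 90 + 3 = 93.

93 weekdays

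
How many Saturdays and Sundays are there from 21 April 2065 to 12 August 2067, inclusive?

240

21 April 2065 is a Tuesday.
The range spans 844 days (inclusive of both endpoints).
844 = 7 × 120 + 4, so there are 120 full weeks plus 4 extra days.
Each full week contributes 2 weekend days (Sat, Sun): 120 × 2 = 240.
The 4 extra days are Tue, Wed, Thu, Fri — none qualify.
Total: 240 + 0 = 240.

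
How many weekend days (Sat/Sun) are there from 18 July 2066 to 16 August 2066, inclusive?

18 July 2066 is a Sunday.
From 18 July 2066 to 16 August 2066 is 30 days inclusive.
30 = 7 × 4 + 2, so there are 4 full weeks plus 2 extra days.
Each full week contributes 2 weekend days (Sat, Sun): 4 × 2 = 8.
The 2 extra days are Sun, Mon — 1 of them qualifies.
Total: 8 + 1 = 9.

9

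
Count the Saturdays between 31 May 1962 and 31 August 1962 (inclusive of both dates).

13 Saturdays

31 May 1962 is a Thursday.
The range spans 93 days (inclusive of both endpoints).
93 = 7 × 13 + 2, so there are 13 full weeks plus 2 extra days.
Each full week contributes one Saturday: 13 so far.
The 2 extra days are Thu, Fri — none qualify.
Total: 13 + 0 = 13.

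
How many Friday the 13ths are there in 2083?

1

The 13th falls on a Friday when the month's 13th has weekday Fri.
Jan 13 is Wed; Feb 13 is Sat; Mar 13 is Sat; Apr 13 is Tue; May 13 is Thu; Jun 13 is Sun; Jul 13 is Tue; Aug 13 is Fri ✓; Sep 13 is Mon; Oct 13 is Wed; Nov 13 is Sat; Dec 13 is Mon.
Friday the 13ths: Aug.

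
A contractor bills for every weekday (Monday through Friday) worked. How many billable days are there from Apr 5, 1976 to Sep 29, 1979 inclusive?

910 weekdays

Apr 5, 1976 is a Monday.
That's 1273 days from start to end, counting both.
1273 = 7 × 181 + 6, so there are 181 full weeks plus 6 extra days.
Each full week contributes 5 weekdays (Mon–Fri): 181 × 5 = 905.
The 6 extra days are Mon, Tue, Wed, Thu, Fri, Sat — 5 of them qualify.
Total: 905 + 5 = 910.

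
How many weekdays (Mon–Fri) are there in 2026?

Jan 1, 2026 is a Thursday.
That's 365 days from start to end, counting both.
365 = 7 × 52 + 1, so there are 52 full weeks plus 1 extra day.
Each full week contributes 5 weekdays (Mon–Fri): 52 × 5 = 260.
The 1 extra day is Thu — 1 of them qualifies.
Total: 260 + 1 = 261.

261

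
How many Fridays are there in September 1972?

5

Sep 1, 1972 is a Friday.
That's 30 days from start to end, counting both.
30 = 7 × 4 + 2, so there are 4 full weeks plus 2 extra days.
Each full week contributes one Friday: 4 so far.
The 2 extra days are Friday, Saturday — 1 of them qualifies.
Total: 4 + 1 = 5.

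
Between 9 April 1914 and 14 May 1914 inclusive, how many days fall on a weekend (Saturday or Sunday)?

10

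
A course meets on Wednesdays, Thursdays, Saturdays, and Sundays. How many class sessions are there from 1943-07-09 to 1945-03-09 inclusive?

1943-07-09 is a Friday.
The range spans 610 days (inclusive of both endpoints).
610 = 7 × 87 + 1, so there are 87 full weeks plus 1 extra day.
Each full week contributes 4 days from the set (Wed, Thu, Sat, Sun): 87 × 4 = 348.
The 1 extra day is Fri — none qualify.
Total: 348 + 0 = 348.

348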